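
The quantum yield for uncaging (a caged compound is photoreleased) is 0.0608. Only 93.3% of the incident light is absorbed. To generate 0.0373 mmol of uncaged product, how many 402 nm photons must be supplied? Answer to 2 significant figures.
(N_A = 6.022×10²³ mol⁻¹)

Product: 0.0373 mmol = 3.73×10⁻⁵ mol.
Photons that must be absorbed: 3.73×10⁻⁵ / 0.0608 = 6.135×10⁻⁴ mol.
Incident photons needed: 6.135×10⁻⁴ / 0.933 = 6.576×10⁻⁴ mol.
Photon count: 6.576×10⁻⁴ × 6.022×10²³ = 4.0×10²⁰.

4.0×10²⁰ photons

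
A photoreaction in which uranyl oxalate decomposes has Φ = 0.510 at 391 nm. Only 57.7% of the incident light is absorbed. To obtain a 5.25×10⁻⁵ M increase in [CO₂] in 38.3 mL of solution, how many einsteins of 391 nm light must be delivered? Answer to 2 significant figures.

Product: (5.25×10⁻⁵ M)(0.0383 L) = 2.011×10⁻⁶ mol.
Photons that must be absorbed: 2.011×10⁻⁶ / 0.510 = 3.943×10⁻⁶ mol.
Incident photons needed: 3.943×10⁻⁶ / 0.577 = 6.834×10⁻⁶ mol.

6.8×10⁻⁶ einstein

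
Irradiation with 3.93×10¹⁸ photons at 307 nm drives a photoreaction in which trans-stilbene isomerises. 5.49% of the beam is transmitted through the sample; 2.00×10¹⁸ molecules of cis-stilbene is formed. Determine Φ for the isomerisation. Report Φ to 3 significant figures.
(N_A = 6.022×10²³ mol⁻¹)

Φ = 0.538

Product: 2.00×10¹⁸ / 6.022×10²³ = 3.321×10⁻⁶ mol.
Moles of photons: 3.93×10¹⁸ / 6.022×10²³ = 6.526×10⁻⁶ mol.
Fraction absorbed: 1 − 5.49/100 = 0.9451.
Photons absorbed: 0.9451 × 6.526×10⁻⁶ = 6.168×10⁻⁶ mol.
Φ = 3.321×10⁻⁶ mol / 6.168×10⁻⁶ mol photons = 0.538.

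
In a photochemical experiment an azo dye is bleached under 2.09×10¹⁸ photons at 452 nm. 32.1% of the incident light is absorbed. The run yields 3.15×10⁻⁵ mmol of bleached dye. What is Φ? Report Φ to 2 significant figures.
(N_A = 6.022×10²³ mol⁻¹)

Φ = 0.028

Product: 3.15×10⁻⁵ mmol = 3.15×10⁻⁸ mol.
Moles of photons: 2.09×10¹⁸ / 6.022×10²³ = 3.471×10⁻⁶ mol.
Photons absorbed: 0.321 × 3.471×10⁻⁶ = 1.114×10⁻⁶ mol.
Φ = 3.15×10⁻⁸ mol / 1.114×10⁻⁶ mol photons = 0.028.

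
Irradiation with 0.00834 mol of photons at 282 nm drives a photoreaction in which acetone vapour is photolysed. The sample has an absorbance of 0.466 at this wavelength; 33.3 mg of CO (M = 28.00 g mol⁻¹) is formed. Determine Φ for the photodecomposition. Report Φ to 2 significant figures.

Product: 33.3 mg / 28.00 g mol⁻¹ = 0.001189 mol.
Fraction absorbed: 1 − 10^(−0.466) = 0.6580.
Photons absorbed: 0.6580 × 0.00834 = 0.005488 mol.
Φ = 0.001189 mol / 0.005488 mol photons = 0.22.

Φ = 0.22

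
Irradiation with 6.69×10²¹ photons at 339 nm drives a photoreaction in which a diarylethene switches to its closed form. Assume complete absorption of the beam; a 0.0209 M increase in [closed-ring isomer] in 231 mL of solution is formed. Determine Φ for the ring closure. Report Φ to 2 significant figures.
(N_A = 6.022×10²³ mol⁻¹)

Product: (0.0209 M)(0.231 L) = 0.004828 mol.
Moles of photons: 6.69×10²¹ / 6.022×10²³ = 0.01111 mol.
Φ = 0.004828 mol / 0.01111 mol photons = 0.43.

Φ = 0.43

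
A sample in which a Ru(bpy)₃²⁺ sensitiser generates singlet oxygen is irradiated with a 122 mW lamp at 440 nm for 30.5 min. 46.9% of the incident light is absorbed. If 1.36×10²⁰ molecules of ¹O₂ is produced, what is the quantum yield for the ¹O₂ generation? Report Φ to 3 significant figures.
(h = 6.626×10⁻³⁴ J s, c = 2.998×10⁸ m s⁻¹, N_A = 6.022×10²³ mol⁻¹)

Φ = 0.586

Product: 1.36×10²⁰ / 6.022×10²³ = 2.258×10⁻⁴ mol.
Photon energy at 440 nm: hc/λ = (6.626×10⁻³⁴)(2.998×10⁸)/(440×10⁻⁹) = 4.515×10⁻¹⁹ J.
Energy delivered: (122 mW)(1830 s) = 223.3 J.
Photons incident: 223.3 / 4.515×10⁻¹⁹ = 4.946×10²⁰, i.e. 4.946×10²⁰/6.022×10²³ = 8.213×10⁻⁴ mol.
Photons absorbed: 0.469 × 8.213×10⁻⁴ = 3.852×10⁻⁴ mol.
Φ = 2.258×10⁻⁴ mol / 3.852×10⁻⁴ mol photons = 0.586.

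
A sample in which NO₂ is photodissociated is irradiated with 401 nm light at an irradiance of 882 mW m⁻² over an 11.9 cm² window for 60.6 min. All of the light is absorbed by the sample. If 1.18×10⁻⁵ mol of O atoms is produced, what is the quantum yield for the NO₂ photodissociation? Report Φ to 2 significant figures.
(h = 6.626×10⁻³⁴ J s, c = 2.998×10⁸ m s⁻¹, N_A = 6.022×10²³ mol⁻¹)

Photon energy at 401 nm: hc/λ = (6.626×10⁻³⁴)(2.998×10⁸)/(401×10⁻⁹) = 4.954×10⁻¹⁹ J.
Energy delivered: (882 mW m⁻²)(11.9×10⁻⁴ m²)(3636 s) = 3.816 J.
Photons incident: 3.816 / 4.954×10⁻¹⁹ = 7.703×10¹⁸, i.e. 7.703×10¹⁸/6.022×10²³ = 1.279×10⁻⁵ mol.
Φ = 1.18×10⁻⁵ mol / 1.279×10⁻⁵ mol photons = 0.92.

Φ = 0.92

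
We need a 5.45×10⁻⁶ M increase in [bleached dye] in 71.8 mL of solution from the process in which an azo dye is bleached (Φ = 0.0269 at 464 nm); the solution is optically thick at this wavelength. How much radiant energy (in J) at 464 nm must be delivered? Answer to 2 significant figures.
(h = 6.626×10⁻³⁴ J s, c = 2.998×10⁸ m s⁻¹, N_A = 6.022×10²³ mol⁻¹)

3.8 J

Product: (5.45×10⁻⁶ M)(0.0718 L) = 3.913×10⁻⁷ mol.
Photons that must be absorbed: 3.913×10⁻⁷ / 0.0269 = 1.455×10⁻⁵ mol.
Photon energy: hc/λ = 4.281×10⁻¹⁹ J; per mole, 2.578×10⁵ J mol⁻¹.
Energy required: 1.455×10⁻⁵ × 2.578×10⁵ = 3.8 J.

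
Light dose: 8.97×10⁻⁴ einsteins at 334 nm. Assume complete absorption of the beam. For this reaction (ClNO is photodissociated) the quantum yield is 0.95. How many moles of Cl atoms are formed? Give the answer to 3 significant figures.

8.52×10⁻⁴ mol

Product: Φ × n_abs = 0.95 × 8.97×10⁻⁴ = 8.522×10⁻⁴ mol.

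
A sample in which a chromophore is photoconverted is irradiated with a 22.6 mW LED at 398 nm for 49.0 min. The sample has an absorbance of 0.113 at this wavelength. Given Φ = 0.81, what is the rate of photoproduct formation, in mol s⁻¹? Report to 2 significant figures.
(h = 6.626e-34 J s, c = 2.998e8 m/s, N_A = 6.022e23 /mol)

Photon energy at 398 nm: hc/λ = (6.626e-34)(2.998e8)/(398e-9) = 4.991e-19 J.
Energy delivered: (22.6 mW)(2940 s) = 66.44 J.
Photons incident: 66.44 / 4.991e-19 = 1.331e20, i.e. 1.331e20/6.022e23 = 2.210e-4 mol.
Fraction absorbed: 1 − 10^(−0.113) = 0.2291.
Photons absorbed: 0.2291 × 2.210e-4 = 5.063e-5 mol.
Product formed: 0.81 × 5.063e-5 = 4.101e-5 mol.
Rate: 4.101e-5 / 2940 s = 1.4e-8 mol s⁻¹.

1.4e-8 mol s⁻¹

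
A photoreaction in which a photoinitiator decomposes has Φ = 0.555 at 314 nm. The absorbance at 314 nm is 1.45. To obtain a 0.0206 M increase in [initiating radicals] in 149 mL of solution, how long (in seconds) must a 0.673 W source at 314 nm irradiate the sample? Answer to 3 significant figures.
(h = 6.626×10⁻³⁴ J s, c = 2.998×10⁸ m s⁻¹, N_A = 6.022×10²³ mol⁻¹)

Product: (0.0206 M)(0.149 L) = 0.003069 mol.
Photons that must be absorbed: 0.003069 / 0.555 = 0.005530 mol.
Fraction absorbed: 1 − 10^(−1.45) = 0.9645.
Incident photons needed: 0.005530 / 0.9645 = 0.005734 mol.
Photon energy: hc/λ = 6.326×10⁻¹⁹ J; per mole, 3.810×10⁵ J mol⁻¹.
Energy required: 0.005734 × 3.810×10⁵ = 2185 J.
Time: 2185 J / 0.673 W = 3250 s.

t ≈ 3250 s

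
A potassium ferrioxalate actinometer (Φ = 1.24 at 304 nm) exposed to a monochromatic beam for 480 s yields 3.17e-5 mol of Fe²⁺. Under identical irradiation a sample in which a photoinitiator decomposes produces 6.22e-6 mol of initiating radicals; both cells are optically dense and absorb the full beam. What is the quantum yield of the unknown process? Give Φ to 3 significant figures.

Photons absorbed by the actinometer: 3.17e-5 / 1.24 = 2.556e-5 mol.
Φ(unknown) = 6.22e-6 / 2.556e-5 = 0.243.

Φ = 0.243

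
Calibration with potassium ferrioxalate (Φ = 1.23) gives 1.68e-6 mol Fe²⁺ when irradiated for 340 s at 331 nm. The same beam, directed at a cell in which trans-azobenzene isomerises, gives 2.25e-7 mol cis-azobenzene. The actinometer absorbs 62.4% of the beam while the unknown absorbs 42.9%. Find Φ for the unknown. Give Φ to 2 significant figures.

Φ = 0.24

Photons absorbed by the actinometer: 1.68e-6 / 1.23 = 1.366e-6 mol.
Incident flux: 1.366e-6 / 0.624 = 2.189e-6 einstein.
Absorbed by unknown: 0.429 × 2.189e-6 = 9.391e-7 mol.
Φ(unknown) = 2.25e-7 / 9.391e-7 = 0.24.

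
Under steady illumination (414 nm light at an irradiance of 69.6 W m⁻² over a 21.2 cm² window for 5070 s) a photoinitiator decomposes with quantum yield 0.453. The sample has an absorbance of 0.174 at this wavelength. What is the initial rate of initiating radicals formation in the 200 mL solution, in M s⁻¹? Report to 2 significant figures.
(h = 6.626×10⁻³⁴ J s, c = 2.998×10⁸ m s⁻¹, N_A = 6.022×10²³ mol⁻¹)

3.8×10⁻⁷ M s⁻¹

Photon energy at 414 nm: hc/λ = (6.626×10⁻³⁴)(2.998×10⁸)/(414×10⁻⁹) = 4.798×10⁻¹⁹ J.
Energy delivered: (69.6 W m⁻²)(21.2×10⁻⁴ m²)(5070 s) = 748.1 J.
Photons incident: 748.1 / 4.798×10⁻¹⁹ = 1.559×10²¹, i.e. 1.559×10²¹/6.022×10²³ = 0.002589 mol.
Fraction absorbed: 1 − 10^(−0.174) = 0.3301.
Photons absorbed: 0.3301 × 0.002589 = 8.546×10⁻⁴ mol.
Product formed: 0.453 × 8.546×10⁻⁴ = 3.871×10⁻⁴ mol.
Rate: 3.871×10⁻⁴ mol / (5070 s × 0.2 L) = 3.8×10⁻⁷ M s⁻¹.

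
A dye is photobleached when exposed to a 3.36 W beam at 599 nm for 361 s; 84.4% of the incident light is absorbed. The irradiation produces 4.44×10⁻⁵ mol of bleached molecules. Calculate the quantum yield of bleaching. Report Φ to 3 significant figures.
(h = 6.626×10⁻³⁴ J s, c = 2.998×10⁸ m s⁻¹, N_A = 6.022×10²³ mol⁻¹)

Φ = 0.00866

Photon energy at 599 nm: hc/λ = (6.626×10⁻³⁴)(2.998×10⁸)/(599×10⁻⁹) = 3.316×10⁻¹⁹ J.
Energy delivered: (3.36 W)(361 s) = 1213 J.
Photons incident: 1213 / 3.316×10⁻¹⁹ = 3.658×10²¹, i.e. 3.658×10²¹/6.022×10²³ = 0.006074 mol.
Photons absorbed: 0.844 × 0.006074 = 0.005126 mol.
Φ = 4.44×10⁻⁵ mol / 0.005126 mol photons = 0.00866.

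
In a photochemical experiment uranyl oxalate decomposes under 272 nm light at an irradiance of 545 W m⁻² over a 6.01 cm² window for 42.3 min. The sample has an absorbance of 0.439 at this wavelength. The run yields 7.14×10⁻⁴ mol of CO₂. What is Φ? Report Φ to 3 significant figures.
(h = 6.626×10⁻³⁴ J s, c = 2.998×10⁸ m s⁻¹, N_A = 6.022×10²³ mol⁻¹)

Φ = 0.594

Photon energy at 272 nm: hc/λ = (6.626×10⁻³⁴)(2.998×10⁸)/(272×10⁻⁹) = 7.303×10⁻¹⁹ J.
Energy delivered: (545 W m⁻²)(6.01×10⁻⁴ m²)(2538 s) = 831.3 J.
Photons incident: 831.3 / 7.303×10⁻¹⁹ = 1.138×10²¹, i.e. 1.138×10²¹/6.022×10²³ = 0.001890 mol.
Fraction absorbed: 1 − 10^(−0.439) = 0.6361.
Photons absorbed: 0.6361 × 0.001890 = 0.001202 mol.
Φ = 7.14×10⁻⁴ mol / 0.001202 mol photons = 0.594.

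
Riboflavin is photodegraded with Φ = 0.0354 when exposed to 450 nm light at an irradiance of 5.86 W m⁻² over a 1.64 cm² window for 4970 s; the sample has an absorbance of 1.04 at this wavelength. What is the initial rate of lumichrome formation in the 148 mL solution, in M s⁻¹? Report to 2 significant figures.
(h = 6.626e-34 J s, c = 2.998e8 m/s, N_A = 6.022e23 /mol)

7.9e-10 M s⁻¹

Photon energy at 450 nm: hc/λ = (6.626e-34)(2.998e8)/(450e-9) = 4.414e-19 J.
Energy delivered: (5.86 W m⁻²)(1.64e-4 m²)(4970 s) = 4.776 J.
Photons incident: 4.776 / 4.414e-19 = 1.082e19, i.e. 1.082e19/6.022e23 = 1.797e-5 mol.
Fraction absorbed: 1 − 10^(−1.04) = 0.9088.
Photons absorbed: 0.9088 × 1.797e-5 = 1.633e-5 mol.
Product formed: 0.0354 × 1.633e-5 = 5.781e-7 mol.
Rate: 5.781e-7 mol / (4970 s × 0.148 L) = 7.9e-10 M s⁻¹.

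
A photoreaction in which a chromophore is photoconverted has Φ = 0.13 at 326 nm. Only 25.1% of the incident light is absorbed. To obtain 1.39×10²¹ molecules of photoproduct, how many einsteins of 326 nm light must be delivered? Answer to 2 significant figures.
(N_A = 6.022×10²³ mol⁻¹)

Product: 1.39×10²¹ / 6.022×10²³ = 0.002308 mol.
Photons that must be absorbed: 0.002308 / 0.13 = 0.01775 mol.
Incident photons needed: 0.01775 / 0.251 = 0.07072 mol.

0.071 einstein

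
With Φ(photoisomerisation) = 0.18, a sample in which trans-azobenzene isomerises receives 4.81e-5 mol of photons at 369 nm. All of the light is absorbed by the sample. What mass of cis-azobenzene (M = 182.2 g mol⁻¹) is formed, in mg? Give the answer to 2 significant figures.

Product: Φ × n_abs = 0.18 × 4.81e-5 = 8.658e-6 mol.
Mass: 8.658e-6 × 182.2 = 0.001577 g = 1.6 mg.

1.6 mg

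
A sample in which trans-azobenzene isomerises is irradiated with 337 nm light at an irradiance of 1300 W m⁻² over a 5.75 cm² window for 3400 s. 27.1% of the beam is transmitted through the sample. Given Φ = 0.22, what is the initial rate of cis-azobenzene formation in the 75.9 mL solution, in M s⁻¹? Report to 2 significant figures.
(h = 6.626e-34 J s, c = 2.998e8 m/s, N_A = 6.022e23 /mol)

Photon energy at 337 nm: hc/λ = (6.626e-34)(2.998e8)/(337e-9) = 5.895e-19 J.
Energy delivered: (1300 W m⁻²)(5.75e-4 m²)(3400 s) = 2542 J.
Photons incident: 2542 / 5.895e-19 = 4.312e21, i.e. 4.312e21/6.022e23 = 0.007160 mol.
Fraction absorbed: 1 − 27.1/100 = 0.7290.
Photons absorbed: 0.7290 × 0.007160 = 0.005220 mol.
Product formed: 0.22 × 0.005220 = 0.001148 mol.
Rate: 0.001148 mol / (3400 s × 0.0759 L) = 4.4e-6 M s⁻¹.

4.4e-6 M s⁻¹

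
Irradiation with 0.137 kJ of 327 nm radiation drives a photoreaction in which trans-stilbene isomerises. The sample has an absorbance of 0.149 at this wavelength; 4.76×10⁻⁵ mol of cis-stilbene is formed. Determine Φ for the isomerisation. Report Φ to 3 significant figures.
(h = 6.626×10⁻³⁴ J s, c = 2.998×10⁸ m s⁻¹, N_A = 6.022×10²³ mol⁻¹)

Φ = 0.438

Photon energy at 327 nm: hc/λ = (6.626×10⁻³⁴)(2.998×10⁸)/(327×10⁻⁹) = 6.075×10⁻¹⁹ J.
Incident energy: 0.137 kJ = 137 J.
Photons incident: 137 / 6.075×10⁻¹⁹ = 2.255×10²⁰, i.e. 2.255×10²⁰/6.022×10²³ = 3.745×10⁻⁴ mol.
Fraction absorbed: 1 − 10^(−0.149) = 0.2904.
Photons absorbed: 0.2904 × 3.745×10⁻⁴ = 1.088×10⁻⁴ mol.
Φ = 4.76×10⁻⁵ mol / 1.088×10⁻⁴ mol photons = 0.438.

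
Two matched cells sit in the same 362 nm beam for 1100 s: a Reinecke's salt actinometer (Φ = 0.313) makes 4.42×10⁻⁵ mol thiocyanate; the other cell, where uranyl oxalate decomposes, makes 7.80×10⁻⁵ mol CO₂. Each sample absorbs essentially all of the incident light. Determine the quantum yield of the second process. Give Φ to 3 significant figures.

Photons absorbed by the actinometer: 4.42×10⁻⁵ / 0.313 = 1.412×10⁻⁴ mol.
Φ(unknown) = 7.80×10⁻⁵ / 1.412×10⁻⁴ = 0.552.

Φ = 0.552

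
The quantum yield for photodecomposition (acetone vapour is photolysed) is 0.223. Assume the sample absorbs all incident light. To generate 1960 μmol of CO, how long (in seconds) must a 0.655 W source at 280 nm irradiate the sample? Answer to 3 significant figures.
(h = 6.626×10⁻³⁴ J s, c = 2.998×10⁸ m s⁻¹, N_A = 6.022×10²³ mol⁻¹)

t ≈ 5730 s

Product: 1960 μmol = 0.00196 mol.
Photons that must be absorbed: 0.00196 / 0.223 = 0.008789 mol.
Photon energy: hc/λ = 7.095×10⁻¹⁹ J; per mole, 4.273×10⁵ J mol⁻¹.
Energy required: 0.008789 × 4.273×10⁵ = 3756 J.
Time: 3756 J / 0.655 W = 5730 s.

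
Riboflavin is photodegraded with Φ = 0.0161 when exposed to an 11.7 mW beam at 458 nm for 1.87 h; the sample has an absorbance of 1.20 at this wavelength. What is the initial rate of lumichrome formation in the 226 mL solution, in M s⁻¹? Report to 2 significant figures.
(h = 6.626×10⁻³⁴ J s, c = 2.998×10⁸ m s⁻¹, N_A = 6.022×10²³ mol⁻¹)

Photon energy at 458 nm: hc/λ = (6.626×10⁻³⁴)(2.998×10⁸)/(458×10⁻⁹) = 4.337×10⁻¹⁹ J.
Energy delivered: (11.7 mW)(6732 s) = 78.76 J.
Photons incident: 78.76 / 4.337×10⁻¹⁹ = 1.816×10²⁰, i.e. 1.816×10²⁰/6.022×10²³ = 3.016×10⁻⁴ mol.
Fraction absorbed: 1 − 10^(−1.20) = 0.9369.
Photons absorbed: 0.9369 × 3.016×10⁻⁴ = 2.826×10⁻⁴ mol.
Product formed: 0.0161 × 2.826×10⁻⁴ = 4.550×10⁻⁶ mol.
Rate: 4.550×10⁻⁶ mol / (6732 s × 0.226 L) = 3.0×10⁻⁹ M s⁻¹.

3.0×10⁻⁹ M s⁻¹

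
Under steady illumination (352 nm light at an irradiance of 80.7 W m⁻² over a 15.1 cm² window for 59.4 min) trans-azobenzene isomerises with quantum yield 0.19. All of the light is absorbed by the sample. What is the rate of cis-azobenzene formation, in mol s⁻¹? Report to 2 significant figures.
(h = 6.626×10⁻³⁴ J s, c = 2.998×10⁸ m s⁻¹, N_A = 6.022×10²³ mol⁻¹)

6.8×10⁻⁸ mol s⁻¹

Photon energy at 352 nm: hc/λ = (6.626×10⁻³⁴)(2.998×10⁸)/(352×10⁻⁹) = 5.643×10⁻¹⁹ J.
Energy delivered: (80.7 W m⁻²)(15.1×10⁻⁴ m²)(3564 s) = 434.3 J.
Photons incident: 434.3 / 5.643×10⁻¹⁹ = 7.696×10²⁰, i.e. 7.696×10²⁰/6.022×10²³ = 0.001278 mol.
Product formed: 0.19 × 0.001278 = 2.428×10⁻⁴ mol.
Rate: 2.428×10⁻⁴ / 3564 s = 6.8×10⁻⁸ mol s⁻¹.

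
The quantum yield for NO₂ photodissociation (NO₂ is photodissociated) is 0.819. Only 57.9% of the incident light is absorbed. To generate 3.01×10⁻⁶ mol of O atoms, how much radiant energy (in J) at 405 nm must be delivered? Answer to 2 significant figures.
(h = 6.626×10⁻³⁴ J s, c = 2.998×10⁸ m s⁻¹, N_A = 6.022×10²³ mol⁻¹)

1.9 J

Photons that must be absorbed: 3.01×10⁻⁶ / 0.819 = 3.675×10⁻⁶ mol.
Incident photons needed: 3.675×10⁻⁶ / 0.579 = 6.347×10⁻⁶ mol.
Photon energy: hc/λ = 4.905×10⁻¹⁹ J; per mole, 2.954×10⁵ J mol⁻¹.
Energy required: 6.347×10⁻⁶ × 2.954×10⁵ = 1.9 J.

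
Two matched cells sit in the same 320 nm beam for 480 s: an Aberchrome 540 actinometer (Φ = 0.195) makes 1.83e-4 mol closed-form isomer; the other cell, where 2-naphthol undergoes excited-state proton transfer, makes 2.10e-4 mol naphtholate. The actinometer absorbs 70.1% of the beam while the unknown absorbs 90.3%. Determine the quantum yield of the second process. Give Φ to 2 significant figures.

Φ = 0.17

Photons absorbed by the actinometer: 1.83e-4 / 0.195 = 9.385e-4 mol.
Incident flux: 9.385e-4 / 0.701 = 0.001339 einstein.
Absorbed by unknown: 0.903 × 0.001339 = 0.001209 mol.
Φ(unknown) = 2.10e-4 / 0.001209 = 0.17.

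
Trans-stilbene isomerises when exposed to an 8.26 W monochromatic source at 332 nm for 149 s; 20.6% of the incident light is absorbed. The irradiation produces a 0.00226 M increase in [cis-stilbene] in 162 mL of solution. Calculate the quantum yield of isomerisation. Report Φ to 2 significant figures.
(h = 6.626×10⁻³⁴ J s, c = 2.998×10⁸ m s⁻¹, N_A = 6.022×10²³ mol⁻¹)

Φ = 0.52

Product: (0.00226 M)(0.162 L) = 3.661×10⁻⁴ mol.
Photon energy at 332 nm: hc/λ = (6.626×10⁻³⁴)(2.998×10⁸)/(332×10⁻⁹) = 5.983×10⁻¹⁹ J.
Energy delivered: (8.26 W)(149 s) = 1231 J.
Photons incident: 1231 / 5.983×10⁻¹⁹ = 2.057×10²¹, i.e. 2.057×10²¹/6.022×10²³ = 0.003416 mol.
Photons absorbed: 0.206 × 0.003416 = 7.037×10⁻⁴ mol.
Φ = 3.661×10⁻⁴ mol / 7.037×10⁻⁴ mol photons = 0.52.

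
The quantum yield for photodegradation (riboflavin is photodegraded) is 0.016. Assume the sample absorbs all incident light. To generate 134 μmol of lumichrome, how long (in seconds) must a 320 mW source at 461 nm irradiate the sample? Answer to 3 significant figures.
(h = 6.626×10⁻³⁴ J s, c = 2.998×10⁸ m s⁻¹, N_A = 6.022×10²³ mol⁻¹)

Product: 134 μmol = 1.34×10⁻⁴ mol.
Photons that must be absorbed: 1.34×10⁻⁴ / 0.016 = 0.008375 mol.
Photon energy: hc/λ = 4.309×10⁻¹⁹ J; per mole, 2.595×10⁵ J mol⁻¹.
Energy required: 0.008375 × 2.595×10⁵ = 2173 J.
Time: 2173 J / 0.32 W = 6790 s.

t ≈ 6790 s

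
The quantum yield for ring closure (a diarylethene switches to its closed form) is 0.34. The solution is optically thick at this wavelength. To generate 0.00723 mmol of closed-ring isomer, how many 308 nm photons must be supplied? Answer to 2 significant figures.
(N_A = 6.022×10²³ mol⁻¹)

1.3×10¹⁹ photons

Product: 0.00723 mmol = 7.23×10⁻⁶ mol.
Photons that must be absorbed: 7.23×10⁻⁶ / 0.34 = 2.126×10⁻⁵ mol.
Photon count: 2.126×10⁻⁵ × 6.022×10²³ = 1.3×10¹⁹.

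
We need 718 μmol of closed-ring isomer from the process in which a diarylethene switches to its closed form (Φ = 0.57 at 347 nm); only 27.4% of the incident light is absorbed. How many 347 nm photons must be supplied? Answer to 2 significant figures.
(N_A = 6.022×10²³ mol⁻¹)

Product: 718 μmol = 7.18×10⁻⁴ mol.
Photons that must be absorbed: 7.18×10⁻⁴ / 0.57 = 0.001260 mol.
Incident photons needed: 0.001260 / 0.274 = 0.004599 mol.
Photon count: 0.004599 × 6.022×10²³ = 2.8×10²¹.

2.8×10²¹ photons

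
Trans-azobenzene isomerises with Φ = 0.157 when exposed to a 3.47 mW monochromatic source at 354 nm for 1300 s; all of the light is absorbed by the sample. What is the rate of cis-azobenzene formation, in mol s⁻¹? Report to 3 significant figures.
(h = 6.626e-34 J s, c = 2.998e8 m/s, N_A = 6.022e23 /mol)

Photon energy at 354 nm: hc/λ = (6.626e-34)(2.998e8)/(354e-9) = 5.612e-19 J.
Energy delivered: (3.47 mW)(1300 s) = 4.511 J.
Photons incident: 4.511 / 5.612e-19 = 8.038e18, i.e. 8.038e18/6.022e23 = 1.335e-5 mol.
Product formed: 0.157 × 1.335e-5 = 2.096e-6 mol.
Rate: 2.096e-6 / 1300 s = 1.61e-9 mol s⁻¹.

1.61e-9 mol s⁻¹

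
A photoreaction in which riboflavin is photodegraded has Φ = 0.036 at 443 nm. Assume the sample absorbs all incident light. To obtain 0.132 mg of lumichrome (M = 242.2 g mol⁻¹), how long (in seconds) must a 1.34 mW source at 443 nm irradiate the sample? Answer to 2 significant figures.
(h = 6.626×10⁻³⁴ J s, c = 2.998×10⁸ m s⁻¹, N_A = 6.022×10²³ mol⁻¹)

t ≈ 3100 s

Product: 0.132 mg / 242.2 g mol⁻¹ = 5.450×10⁻⁷ mol.
Photons that must be absorbed: 5.450×10⁻⁷ / 0.036 = 1.514×10⁻⁵ mol.
Photon energy: hc/λ = 4.484×10⁻¹⁹ J; per mole, 2.700×10⁵ J mol⁻¹.
Energy required: 1.514×10⁻⁵ × 2.700×10⁵ = 4.088 J.
Time: 4.088 J / 0.00134 W = 3100 s.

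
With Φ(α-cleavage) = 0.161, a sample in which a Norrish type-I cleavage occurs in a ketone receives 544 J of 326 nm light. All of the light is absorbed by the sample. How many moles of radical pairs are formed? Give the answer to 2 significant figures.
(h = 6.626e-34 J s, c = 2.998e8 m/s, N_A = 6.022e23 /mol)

2.4e-4 mol

Photon energy at 326 nm: hc/λ = (6.626e-34)(2.998e8)/(326e-9) = 6.093e-19 J.
Photons incident: 544 / 6.093e-19 = 8.928e20, i.e. 8.928e20/6.022e23 = 0.001483 mol.
Product: Φ × n_abs = 0.161 × 0.001483 = 2.388e-4 mol.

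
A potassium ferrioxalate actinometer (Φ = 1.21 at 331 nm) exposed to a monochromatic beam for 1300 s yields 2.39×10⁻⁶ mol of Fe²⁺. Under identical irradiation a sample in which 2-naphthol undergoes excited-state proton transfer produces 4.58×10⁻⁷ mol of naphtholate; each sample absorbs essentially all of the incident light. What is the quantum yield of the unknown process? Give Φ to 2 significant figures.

Photons absorbed by the actinometer: 2.39×10⁻⁶ / 1.21 = 1.975×10⁻⁶ mol.
Φ(unknown) = 4.58×10⁻⁷ / 1.975×10⁻⁶ = 0.23.

Φ = 0.23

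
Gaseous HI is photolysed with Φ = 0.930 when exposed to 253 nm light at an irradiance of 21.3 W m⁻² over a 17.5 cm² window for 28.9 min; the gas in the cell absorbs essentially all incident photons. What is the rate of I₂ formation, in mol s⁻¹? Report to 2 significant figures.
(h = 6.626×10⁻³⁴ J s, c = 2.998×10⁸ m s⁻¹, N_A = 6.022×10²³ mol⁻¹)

7.3×10⁻⁸ mol s⁻¹

Photon energy at 253 nm: hc/λ = (6.626×10⁻³⁴)(2.998×10⁸)/(253×10⁻⁹) = 7.852×10⁻¹⁹ J.
Energy delivered: (21.3 W m⁻²)(17.5×10⁻⁴ m²)(1734 s) = 64.63 J.
Photons incident: 64.63 / 7.852×10⁻¹⁹ = 8.231×10¹⁹, i.e. 8.231×10¹⁹/6.022×10²³ = 1.367×10⁻⁴ mol.
Product formed: 0.930 × 1.367×10⁻⁴ = 1.271×10⁻⁴ mol.
Rate: 1.271×10⁻⁴ / 1734 s = 7.3×10⁻⁸ mol s⁻¹.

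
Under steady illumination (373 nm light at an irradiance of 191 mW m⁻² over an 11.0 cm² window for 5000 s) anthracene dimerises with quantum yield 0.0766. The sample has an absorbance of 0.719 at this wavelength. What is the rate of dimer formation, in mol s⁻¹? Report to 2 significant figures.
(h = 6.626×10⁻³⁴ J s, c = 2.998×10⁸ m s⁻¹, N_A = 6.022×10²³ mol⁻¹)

Photon energy at 373 nm: hc/λ = (6.626×10⁻³⁴)(2.998×10⁸)/(373×10⁻⁹) = 5.326×10⁻¹⁹ J.
Energy delivered: (191 mW m⁻²)(11.0×10⁻⁴ m²)(5000 s) = 1.051 J.
Photons incident: 1.051 / 5.326×10⁻¹⁹ = 1.973×10¹⁸, i.e. 1.973×10¹⁸/6.022×10²³ = 3.276×10⁻⁶ mol.
Fraction absorbed: 1 − 10^(−0.719) = 0.8090.
Photons absorbed: 0.8090 × 3.276×10⁻⁶ = 2.650×10⁻⁶ mol.
Product formed: 0.0766 × 2.650×10⁻⁶ = 2.030×10⁻⁷ mol.
Rate: 2.030×10⁻⁷ / 5000 s = 4.1×10⁻¹¹ mol s⁻¹.

4.1×10⁻¹¹ mol s⁻¹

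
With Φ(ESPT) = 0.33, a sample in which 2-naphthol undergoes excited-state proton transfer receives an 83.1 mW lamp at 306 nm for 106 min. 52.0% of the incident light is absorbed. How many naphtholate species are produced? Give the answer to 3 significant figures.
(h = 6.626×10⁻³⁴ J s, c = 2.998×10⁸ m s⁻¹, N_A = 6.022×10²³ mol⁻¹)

1.40×10²⁰ species

Photon energy at 306 nm: hc/λ = (6.626×10⁻³⁴)(2.998×10⁸)/(306×10⁻⁹) = 6.492×10⁻¹⁹ J.
Energy delivered: (83.1 mW)(6360 s) = 528.5 J.
Photons incident: 528.5 / 6.492×10⁻¹⁹ = 8.141×10²⁰, i.e. 8.141×10²⁰/6.022×10²³ = 0.001352 mol.
Photons absorbed: 0.520 × 0.001352 = 7.030×10⁻⁴ mol.
Product: Φ × n_abs = 0.33 × 7.030×10⁻⁴ = 2.320×10⁻⁴ mol.
As a count: 2.320×10⁻⁴ × 6.022×10²³ = 1.40×10²⁰.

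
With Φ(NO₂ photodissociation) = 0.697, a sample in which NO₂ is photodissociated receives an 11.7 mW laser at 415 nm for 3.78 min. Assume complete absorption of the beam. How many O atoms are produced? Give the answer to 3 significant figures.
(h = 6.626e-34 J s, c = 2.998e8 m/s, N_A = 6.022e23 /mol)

3.86e18 atoms

Photon energy at 415 nm: hc/λ = (6.626e-34)(2.998e8)/(415e-9) = 4.787e-19 J.
Energy delivered: (11.7 mW)(226.8 s) = 2.654 J.
Photons incident: 2.654 / 4.787e-19 = 5.544e18, i.e. 5.544e18/6.022e23 = 9.206e-6 mol.
Product: Φ × n_abs = 0.697 × 9.206e-6 = 6.417e-6 mol.
As a count: 6.417e-6 × 6.022e23 = 3.86e18.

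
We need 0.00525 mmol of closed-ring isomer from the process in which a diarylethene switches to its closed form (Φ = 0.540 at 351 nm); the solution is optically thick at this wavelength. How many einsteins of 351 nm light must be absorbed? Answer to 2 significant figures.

9.7×10⁻⁶ einstein

Product: 0.00525 mmol = 5.25×10⁻⁶ mol.
Photons that must be absorbed: 5.25×10⁻⁶ / 0.540 = 9.722×10⁻⁶ mol.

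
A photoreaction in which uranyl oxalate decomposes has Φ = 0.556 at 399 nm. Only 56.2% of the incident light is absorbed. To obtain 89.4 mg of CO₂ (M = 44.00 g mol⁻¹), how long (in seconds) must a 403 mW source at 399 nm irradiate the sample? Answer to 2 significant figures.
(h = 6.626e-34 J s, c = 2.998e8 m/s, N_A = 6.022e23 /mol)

t ≈ 4800 s

Product: 89.4 mg / 44.00 g mol⁻¹ = 0.002032 mol.
Photons that must be absorbed: 0.002032 / 0.556 = 0.003655 mol.
Incident photons needed: 0.003655 / 0.562 = 0.006504 mol.
Photon energy: hc/λ = 4.979e-19 J; per mole, 2.998e5 J mol⁻¹.
Energy required: 0.006504 × 2.998e5 = 1950 J.
Time: 1950 J / 0.403 W = 4800 s.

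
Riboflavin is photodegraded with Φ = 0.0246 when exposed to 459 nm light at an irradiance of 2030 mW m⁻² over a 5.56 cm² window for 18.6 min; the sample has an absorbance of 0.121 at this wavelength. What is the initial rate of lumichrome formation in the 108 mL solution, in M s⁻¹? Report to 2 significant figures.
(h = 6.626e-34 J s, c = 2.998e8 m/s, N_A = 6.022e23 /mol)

Photon energy at 459 nm: hc/λ = (6.626e-34)(2.998e8)/(459e-9) = 4.328e-19 J.
Energy delivered: (2030 mW m⁻²)(5.56e-4 m²)(1116 s) = 1.260 J.
Photons incident: 1.260 / 4.328e-19 = 2.911e18, i.e. 2.911e18/6.022e23 = 4.834e-6 mol.
Fraction absorbed: 1 − 10^(−0.121) = 0.2432.
Photons absorbed: 0.2432 × 4.834e-6 = 1.176e-6 mol.
Product formed: 0.0246 × 1.176e-6 = 2.893e-8 mol.
Rate: 2.893e-8 mol / (1116 s × 0.108 L) = 2.4e-10 M s⁻¹.

2.4e-10 M s⁻¹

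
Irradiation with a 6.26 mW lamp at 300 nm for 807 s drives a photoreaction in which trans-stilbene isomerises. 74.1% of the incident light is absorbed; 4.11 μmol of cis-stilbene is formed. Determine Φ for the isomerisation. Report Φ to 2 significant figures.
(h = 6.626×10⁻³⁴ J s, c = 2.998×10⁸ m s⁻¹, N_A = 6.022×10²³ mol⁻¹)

Φ = 0.44

Product: 4.11 μmol = 4.11×10⁻⁶ mol.
Photon energy at 300 nm: hc/λ = (6.626×10⁻³⁴)(2.998×10⁸)/(300×10⁻⁹) = 6.622×10⁻¹⁹ J.
Energy delivered: (6.26 mW)(807 s) = 5.052 J.
Photons incident: 5.052 / 6.622×10⁻¹⁹ = 7.629×10¹⁸, i.e. 7.629×10¹⁸/6.022×10²³ = 1.267×10⁻⁵ mol.
Photons absorbed: 0.741 × 1.267×10⁻⁵ = 9.388×10⁻⁶ mol.
Φ = 4.11×10⁻⁶ mol / 9.388×10⁻⁶ mol photons = 0.44.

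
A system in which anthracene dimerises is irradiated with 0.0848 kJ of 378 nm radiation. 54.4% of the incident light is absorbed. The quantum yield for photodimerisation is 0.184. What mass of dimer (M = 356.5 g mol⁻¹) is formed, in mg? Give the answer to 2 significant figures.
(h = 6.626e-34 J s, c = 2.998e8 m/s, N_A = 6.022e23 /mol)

9.6 mg

Photon energy at 378 nm: hc/λ = (6.626e-34)(2.998e8)/(378e-9) = 5.255e-19 J.
Incident energy: 0.0848 kJ = 84.8 J.
Photons incident: 84.8 / 5.255e-19 = 1.614e20, i.e. 1.614e20/6.022e23 = 2.680e-4 mol.
Photons absorbed: 0.544 × 2.680e-4 = 1.458e-4 mol.
Product: Φ × n_abs = 0.184 × 1.458e-4 = 2.683e-5 mol.
Mass: 2.683e-5 × 356.5 = 0.009565 g = 9.6 mg.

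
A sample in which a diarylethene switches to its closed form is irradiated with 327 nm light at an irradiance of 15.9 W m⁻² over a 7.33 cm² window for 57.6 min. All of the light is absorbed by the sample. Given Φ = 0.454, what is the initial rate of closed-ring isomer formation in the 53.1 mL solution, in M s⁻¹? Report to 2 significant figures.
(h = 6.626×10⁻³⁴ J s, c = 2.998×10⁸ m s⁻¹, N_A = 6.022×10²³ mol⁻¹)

Photon energy at 327 nm: hc/λ = (6.626×10⁻³⁴)(2.998×10⁸)/(327×10⁻⁹) = 6.075×10⁻¹⁹ J.
Energy delivered: (15.9 W m⁻²)(7.33×10⁻⁴ m²)(3456 s) = 40.28 J.
Photons incident: 40.28 / 6.075×10⁻¹⁹ = 6.630×10¹⁹, i.e. 6.630×10¹⁹/6.022×10²³ = 1.101×10⁻⁴ mol.
Product formed: 0.454 × 1.101×10⁻⁴ = 4.999×10⁻⁵ mol.
Rate: 4.999×10⁻⁵ mol / (3456 s × 0.0531 L) = 2.7×10⁻⁷ M s⁻¹.

2.7×10⁻⁷ M s⁻¹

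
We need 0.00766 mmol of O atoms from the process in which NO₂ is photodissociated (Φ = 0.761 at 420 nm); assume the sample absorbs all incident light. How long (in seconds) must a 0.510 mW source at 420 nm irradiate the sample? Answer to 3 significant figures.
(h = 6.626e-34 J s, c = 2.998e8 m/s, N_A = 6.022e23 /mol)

Product: 0.00766 mmol = 7.66e-6 mol.
Photons that must be absorbed: 7.66e-6 / 0.761 = 1.007e-5 mol.
Photon energy: hc/λ = 4.730e-19 J; per mole, 2.848e5 J mol⁻¹.
Energy required: 1.007e-5 × 2.848e5 = 2.868 J.
Time: 2.868 J / 0.00051 W = 5620 s.

t ≈ 5620 s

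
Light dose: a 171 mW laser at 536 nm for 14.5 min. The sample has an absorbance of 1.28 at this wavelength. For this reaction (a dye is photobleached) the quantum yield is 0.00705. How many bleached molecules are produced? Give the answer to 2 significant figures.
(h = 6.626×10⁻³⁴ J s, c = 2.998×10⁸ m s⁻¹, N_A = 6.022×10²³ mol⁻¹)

Photon energy at 536 nm: hc/λ = (6.626×10⁻³⁴)(2.998×10⁸)/(536×10⁻⁹) = 3.706×10⁻¹⁹ J.
Energy delivered: (171 mW)(870 s) = 148.8 J.
Photons incident: 148.8 / 3.706×10⁻¹⁹ = 4.015×10²⁰, i.e. 4.015×10²⁰/6.022×10²³ = 6.667×10⁻⁴ mol.
Fraction absorbed: 1 − 10^(−1.28) = 0.9475.
Photons absorbed: 0.9475 × 6.667×10⁻⁴ = 6.317×10⁻⁴ mol.
Product: Φ × n_abs = 0.00705 × 6.317×10⁻⁴ = 4.453×10⁻⁶ mol.
As a count: 4.453×10⁻⁶ × 6.022×10²³ = 2.7×10¹⁸.

2.7×10¹⁸ bleached molecules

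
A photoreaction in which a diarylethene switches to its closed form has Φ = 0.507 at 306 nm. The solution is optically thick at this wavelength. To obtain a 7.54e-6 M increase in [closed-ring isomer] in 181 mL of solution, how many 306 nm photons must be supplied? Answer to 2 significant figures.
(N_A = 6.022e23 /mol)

1.6e18 photons

Product: (7.54e-6 M)(0.181 L) = 1.365e-6 mol.
Photons that must be absorbed: 1.365e-6 / 0.507 = 2.692e-6 mol.
Photon count: 2.692e-6 × 6.022e23 = 1.6e18.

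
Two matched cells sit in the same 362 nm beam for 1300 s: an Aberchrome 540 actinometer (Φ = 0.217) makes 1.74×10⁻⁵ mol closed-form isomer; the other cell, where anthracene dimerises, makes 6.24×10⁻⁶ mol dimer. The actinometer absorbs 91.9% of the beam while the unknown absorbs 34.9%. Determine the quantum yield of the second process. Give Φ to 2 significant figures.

Φ = 0.20

Photons absorbed by the actinometer: 1.74×10⁻⁵ / 0.217 = 8.018×10⁻⁵ mol.
Incident flux: 8.018×10⁻⁵ / 0.919 = 8.725×10⁻⁵ einstein.
Absorbed by unknown: 0.349 × 8.725×10⁻⁵ = 3.045×10⁻⁵ mol.
Φ(unknown) = 6.24×10⁻⁶ / 3.045×10⁻⁵ = 0.20.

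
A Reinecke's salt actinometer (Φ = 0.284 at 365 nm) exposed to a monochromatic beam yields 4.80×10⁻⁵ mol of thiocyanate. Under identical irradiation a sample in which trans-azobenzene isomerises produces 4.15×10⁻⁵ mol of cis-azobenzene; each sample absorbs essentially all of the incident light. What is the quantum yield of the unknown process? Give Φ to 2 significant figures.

Photons absorbed by the actinometer: 4.80×10⁻⁵ / 0.284 = 1.690×10⁻⁴ mol.
Φ(unknown) = 4.15×10⁻⁵ / 1.690×10⁻⁴ = 0.25.

Φ = 0.25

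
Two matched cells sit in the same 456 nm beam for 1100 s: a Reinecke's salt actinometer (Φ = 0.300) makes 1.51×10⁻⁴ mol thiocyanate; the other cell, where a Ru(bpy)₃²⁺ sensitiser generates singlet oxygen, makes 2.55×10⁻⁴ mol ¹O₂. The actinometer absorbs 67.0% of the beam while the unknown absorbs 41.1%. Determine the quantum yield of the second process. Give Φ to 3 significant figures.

Photons absorbed by the actinometer: 1.51×10⁻⁴ / 0.300 = 5.033×10⁻⁴ mol.
Incident flux: 5.033×10⁻⁴ / 0.670 = 7.512×10⁻⁴ einstein.
Absorbed by unknown: 0.411 × 7.512×10⁻⁴ = 3.087×10⁻⁴ mol.
Φ(unknown) = 2.55×10⁻⁴ / 3.087×10⁻⁴ = 0.826.

Φ = 0.826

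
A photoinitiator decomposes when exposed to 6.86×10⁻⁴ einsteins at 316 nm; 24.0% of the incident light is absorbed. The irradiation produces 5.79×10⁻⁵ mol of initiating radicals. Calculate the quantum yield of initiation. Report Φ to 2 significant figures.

Φ = 0.35

Photons absorbed: 0.240 × 6.86×10⁻⁴ = 1.646×10⁻⁴ mol.
Φ = 5.79×10⁻⁵ mol / 1.646×10⁻⁴ mol photons = 0.35.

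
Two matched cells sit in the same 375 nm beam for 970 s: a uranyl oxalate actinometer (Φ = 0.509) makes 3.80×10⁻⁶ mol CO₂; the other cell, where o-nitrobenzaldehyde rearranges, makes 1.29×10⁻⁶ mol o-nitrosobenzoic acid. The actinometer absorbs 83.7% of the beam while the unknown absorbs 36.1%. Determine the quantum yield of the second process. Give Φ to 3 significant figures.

Photons absorbed by the actinometer: 3.80×10⁻⁶ / 0.509 = 7.466×10⁻⁶ mol.
Incident flux: 7.466×10⁻⁶ / 0.837 = 8.920×10⁻⁶ einstein.
Absorbed by unknown: 0.361 × 8.920×10⁻⁶ = 3.220×10⁻⁶ mol.
Φ(unknown) = 1.29×10⁻⁶ / 3.220×10⁻⁶ = 0.401.

Φ = 0.401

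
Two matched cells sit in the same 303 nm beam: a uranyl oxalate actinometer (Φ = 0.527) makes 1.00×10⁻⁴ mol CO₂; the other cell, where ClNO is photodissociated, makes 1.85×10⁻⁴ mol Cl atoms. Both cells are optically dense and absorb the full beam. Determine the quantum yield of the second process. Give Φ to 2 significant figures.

Photons absorbed by the actinometer: 1.00×10⁻⁴ / 0.527 = 1.898×10⁻⁴ mol.
Φ(unknown) = 1.85×10⁻⁴ / 1.898×10⁻⁴ = 0.97.

Φ = 0.97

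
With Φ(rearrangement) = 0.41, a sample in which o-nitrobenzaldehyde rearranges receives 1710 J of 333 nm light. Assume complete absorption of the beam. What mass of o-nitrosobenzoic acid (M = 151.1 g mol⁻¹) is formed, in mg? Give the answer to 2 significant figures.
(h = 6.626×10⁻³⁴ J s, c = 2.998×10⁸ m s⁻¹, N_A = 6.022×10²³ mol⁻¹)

290 mg

Photon energy at 333 nm: hc/λ = (6.626×10⁻³⁴)(2.998×10⁸)/(333×10⁻⁹) = 5.965×10⁻¹⁹ J.
Photons incident: 1710 / 5.965×10⁻¹⁹ = 2.867×10²¹, i.e. 2.867×10²¹/6.022×10²³ = 0.004761 mol.
Product: Φ × n_abs = 0.41 × 0.004761 = 0.001952 mol.
Mass: 0.001952 × 151.1 = 0.2949 g = 290 mg.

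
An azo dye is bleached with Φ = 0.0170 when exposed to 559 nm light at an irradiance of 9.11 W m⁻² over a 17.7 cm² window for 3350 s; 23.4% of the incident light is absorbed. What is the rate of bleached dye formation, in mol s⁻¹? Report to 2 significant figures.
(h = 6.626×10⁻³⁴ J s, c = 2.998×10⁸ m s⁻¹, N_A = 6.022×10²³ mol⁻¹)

3.0×10⁻¹⁰ mol s⁻¹

Photon energy at 559 nm: hc/λ = (6.626×10⁻³⁴)(2.998×10⁸)/(559×10⁻⁹) = 3.554×10⁻¹⁹ J.
Energy delivered: (9.11 W m⁻²)(17.7×10⁻⁴ m²)(3350 s) = 54.02 J.
Photons incident: 54.02 / 3.554×10⁻¹⁹ = 1.520×10²⁰, i.e. 1.520×10²⁰/6.022×10²³ = 2.524×10⁻⁴ mol.
Photons absorbed: 0.234 × 2.524×10⁻⁴ = 5.906×10⁻⁵ mol.
Product formed: 0.0170 × 5.906×10⁻⁵ = 1.004×10⁻⁶ mol.
Rate: 1.004×10⁻⁶ / 3350 s = 3.0×10⁻¹⁰ mol s⁻¹.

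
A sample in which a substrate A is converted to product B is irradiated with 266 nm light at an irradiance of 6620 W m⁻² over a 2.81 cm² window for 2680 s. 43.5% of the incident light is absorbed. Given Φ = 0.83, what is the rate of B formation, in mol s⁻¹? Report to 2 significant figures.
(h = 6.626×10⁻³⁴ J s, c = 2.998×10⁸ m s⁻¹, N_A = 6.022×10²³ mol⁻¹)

Photon energy at 266 nm: hc/λ = (6.626×10⁻³⁴)(2.998×10⁸)/(266×10⁻⁹) = 7.468×10⁻¹⁹ J.
Energy delivered: (6620 W m⁻²)(2.81×10⁻⁴ m²)(2680 s) = 4985 J.
Photons incident: 4985 / 7.468×10⁻¹⁹ = 6.675×10²¹, i.e. 6.675×10²¹/6.022×10²³ = 0.01108 mol.
Photons absorbed: 0.435 × 0.01108 = 0.004820 mol.
Product formed: 0.83 × 0.004820 = 0.004001 mol.
Rate: 0.004001 / 2680 s = 1.5×10⁻⁶ mol s⁻¹.

1.5×10⁻⁶ mol s⁻¹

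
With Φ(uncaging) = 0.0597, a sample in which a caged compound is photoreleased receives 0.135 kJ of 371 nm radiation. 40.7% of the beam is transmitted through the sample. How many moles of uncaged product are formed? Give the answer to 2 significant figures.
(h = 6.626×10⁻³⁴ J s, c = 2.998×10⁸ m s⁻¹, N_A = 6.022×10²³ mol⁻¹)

Photon energy at 371 nm: hc/λ = (6.626×10⁻³⁴)(2.998×10⁸)/(371×10⁻⁹) = 5.354×10⁻¹⁹ J.
Incident energy: 0.135 kJ = 135 J.
Photons incident: 135 / 5.354×10⁻¹⁹ = 2.521×10²⁰, i.e. 2.521×10²⁰/6.022×10²³ = 4.186×10⁻⁴ mol.
Fraction absorbed: 1 − 40.7/100 = 0.5930.
Photons absorbed: 0.5930 × 4.186×10⁻⁴ = 2.482×10⁻⁴ mol.
Product: Φ × n_abs = 0.0597 × 2.482×10⁻⁴ = 1.482×10⁻⁵ mol.

1.5×10⁻⁵ mol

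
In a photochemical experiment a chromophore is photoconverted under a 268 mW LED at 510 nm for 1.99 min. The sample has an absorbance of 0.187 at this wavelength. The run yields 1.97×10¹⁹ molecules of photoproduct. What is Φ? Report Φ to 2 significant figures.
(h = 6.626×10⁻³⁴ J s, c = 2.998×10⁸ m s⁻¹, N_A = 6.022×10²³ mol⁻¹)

Φ = 0.69

Product: 1.97×10¹⁹ / 6.022×10²³ = 3.271×10⁻⁵ mol.
Photon energy at 510 nm: hc/λ = (6.626×10⁻³⁴)(2.998×10⁸)/(510×10⁻⁹) = 3.895×10⁻¹⁹ J.
Energy delivered: (268 mW)(119.4 s) = 32.00 J.
Photons incident: 32.00 / 3.895×10⁻¹⁹ = 8.216×10¹⁹, i.e. 8.216×10¹⁹/6.022×10²³ = 1.364×10⁻⁴ mol.
Fraction absorbed: 1 − 10^(−0.187) = 0.3499.
Photons absorbed: 0.3499 × 1.364×10⁻⁴ = 4.773×10⁻⁵ mol.
Φ = 3.271×10⁻⁵ mol / 4.773×10⁻⁵ mol photons = 0.69.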